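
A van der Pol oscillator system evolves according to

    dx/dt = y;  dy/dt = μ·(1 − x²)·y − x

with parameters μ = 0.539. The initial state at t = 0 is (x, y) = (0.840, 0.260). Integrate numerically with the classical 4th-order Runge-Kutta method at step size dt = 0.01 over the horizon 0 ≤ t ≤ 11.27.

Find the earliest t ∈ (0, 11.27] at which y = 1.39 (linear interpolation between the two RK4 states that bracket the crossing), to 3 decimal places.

t=0.000: state=(0.840, 0.260)
step 1 (dt=0.01): k1=(0.260, -0.799), k2=(0.256, -0.801), k3=(0.256, -0.801), k4=(0.252, -0.803); state += dt/6·(k1+2k2+2k3+k4)
t=0.010: state=(0.843, 0.252)
t=0.020: state=(0.845, 0.244)
t=0.030: state=(0.847, 0.236)
continuing one RK4 step at a time; state shown every 50 steps (Δt=0.5):
t=0.500: state=(0.864, -0.171)
t=1.000: state=(0.668, -0.607)
t=1.500: state=(0.261, -1.017)
t=2.000: state=(-0.332, -1.315)
t=2.500: state=(-0.980, -1.171)
t=3.000: state=(-1.403, -0.462)
t=3.500: state=(-1.439, 0.284)
t=4.000: state=(-1.153, 0.838)
t=4.500: state=(-0.608, 1.347)
t=4.530: state=(-0.567, 1.379)
next step: t=4.540: state=(-0.553, 1.390) — y has crossed 1.39
linear interpolation between t=4.530 (1.37939) and t=4.540 (1.39012) → t≈4.540

t = 4.540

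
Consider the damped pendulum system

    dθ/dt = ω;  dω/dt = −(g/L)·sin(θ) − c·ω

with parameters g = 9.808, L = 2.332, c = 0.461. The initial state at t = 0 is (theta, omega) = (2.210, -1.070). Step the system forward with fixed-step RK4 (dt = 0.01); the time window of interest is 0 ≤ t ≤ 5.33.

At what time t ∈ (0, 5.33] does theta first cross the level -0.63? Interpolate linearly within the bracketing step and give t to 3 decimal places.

t=0.000: state=(2.210, -1.070)
step 1 (dt=0.01): k1=(-1.070, -2.882), k2=(-1.084, -2.889), k3=(-1.084, -2.889), k4=(-1.099, -2.896); state += dt/6·(k1+2k2+2k3+k4)
t=0.010: state=(2.199, -1.099)
t=0.020: state=(2.188, -1.128)
t=0.030: state=(2.177, -1.157)
continuing one RK4 step at a time; state shown every 20 steps (Δt=0.2):
t=0.200: state=(1.936, -1.675)
t=0.400: state=(1.538, -2.313)
t=0.600: state=(1.016, -2.871)
t=0.800: state=(0.409, -3.135)
t=1.000: state=(-0.206, -2.933)
t=1.150: state=(-0.616, -2.491)
next step: t=1.160: state=(-0.640, -2.455) — theta has crossed -0.63
linear interpolation between t=1.150 (-0.61558) and t=1.160 (-0.64031) → t≈1.156

t = 1.156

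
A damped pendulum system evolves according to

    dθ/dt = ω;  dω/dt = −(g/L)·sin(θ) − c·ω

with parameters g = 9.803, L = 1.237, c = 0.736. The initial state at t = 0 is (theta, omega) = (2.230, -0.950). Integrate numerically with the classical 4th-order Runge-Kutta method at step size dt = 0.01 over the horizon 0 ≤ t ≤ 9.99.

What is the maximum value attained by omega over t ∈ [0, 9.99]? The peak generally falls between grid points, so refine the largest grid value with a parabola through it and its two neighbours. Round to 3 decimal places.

max omega = 2.654

t=0.000: state=(2.230, -0.950)
step 1 (dt=0.01): k1=(-0.950, -5.565), k2=(-0.978, -5.568), k3=(-0.978, -5.568), k4=(-1.006, -5.571); state += dt/6·(k1+2k2+2k3+k4)
t=0.010: state=(2.220, -1.006)
t=0.020: state=(2.210, -1.061)
t=0.030: state=(2.199, -1.117)
continuing one RK4 step at a time; state shown every 50 steps (Δt=0.5):
t=0.500: state=(1.040, -3.736)
t=1.000: state=(-0.808, -2.587)
t=1.500: state=(-1.122, 1.196)
t=2.000: state=(-0.007, 2.568)
t=2.500: state=(0.766, 0.209)
t=3.000: state=(0.296, -1.699)
t=3.500: state=(-0.424, -0.761)
t=4.000: state=(-0.344, 0.923)
t=4.500: state=(0.183, 0.833)
t=5.000: state=(0.294, -0.383)
t=5.500: state=(-0.037, -0.696)
t=6.000: state=(-0.214, 0.057)
t=6.500: state=(-0.038, 0.499)
t=7.000: state=(0.137, 0.108)
t=7.500: state=(0.067, -0.314)
t=8.000: state=(-0.075, -0.166)
t=8.500: state=(-0.068, 0.169)
t=9.000: state=(0.032, 0.164)
t=9.500: state=(0.056, -0.069)
t=9.990: state=(-0.005, -0.135)
largest grid value and its neighbours: omega(1.900)=2.65350, omega(1.910)=2.65407, omega(1.920)=2.65260
parabola through these three points peaks at t≈1.908 with omega≈2.65412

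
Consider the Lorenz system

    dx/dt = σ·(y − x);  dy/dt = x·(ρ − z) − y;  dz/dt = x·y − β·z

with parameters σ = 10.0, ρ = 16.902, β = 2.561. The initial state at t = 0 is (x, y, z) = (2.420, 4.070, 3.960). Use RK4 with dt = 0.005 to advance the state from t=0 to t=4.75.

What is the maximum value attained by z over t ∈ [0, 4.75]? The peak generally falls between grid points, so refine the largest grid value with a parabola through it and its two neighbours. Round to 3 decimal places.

t=0.000: state=(2.420, 4.070, 3.960)
step 1 (dt=0.005): k1=(16.500, 27.250, -0.292), k2=(16.769, 27.717, 0.045), k3=(16.774, 27.723, 0.049), k4=(17.047, 28.196, 0.396); state += dt/6·(k1+2k2+2k3+k4)
t=0.005: state=(2.504, 4.209, 3.960)
t=0.010: state=(2.591, 4.352, 3.964)
t=0.015: state=(2.680, 4.500, 3.972)
continuing one RK4 step at a time; state shown every 40 steps (Δt=0.2):
t=0.200: state=(8.655, 13.108, 10.216)
t=0.400: state=(9.385, 4.119, 24.778)
t=0.600: state=(1.303, -0.367, 15.514)
t=0.800: state=(0.085, -0.022, 9.282)
t=1.000: state=(0.039, 0.055, 5.562)
t=1.200: state=(0.129, 0.217, 3.334)
t=1.400: state=(0.540, 0.941, 2.026)
t=1.600: state=(2.453, 4.323, 1.793)
t=1.800: state=(9.880, 15.019, 11.117)
t=2.000: state=(8.238, 1.525, 25.069)
t=2.200: state=(0.043, -1.376, 14.790)
t=2.400: state=(-1.416, -2.041, 9.083)
t=2.600: state=(-3.767, -5.784, 6.980)
t=2.800: state=(-9.688, -12.524, 15.154)
t=3.000: state=(-7.284, -3.140, 21.944)
t=3.200: state=(-2.119, -1.278, 14.128)
t=3.400: state=(-2.259, -3.040, 9.102)
t=3.600: state=(-5.510, -8.134, 8.822)
t=3.800: state=(-10.337, -10.514, 19.916)
t=4.000: state=(-5.060, -2.078, 19.116)
t=4.200: state=(-2.358, -2.295, 12.358)
t=4.400: state=(-3.820, -5.355, 9.137)
t=4.600: state=(-8.423, -10.899, 13.963)
t=4.750: state=(-9.348, -7.532, 21.248)
largest grid value and its neighbours: z(1.945)=26.49882, z(1.950)=26.53204, z(1.955)=26.52456
parabola through these three points peaks at t≈1.952 with z≈26.53408

max z = 26.534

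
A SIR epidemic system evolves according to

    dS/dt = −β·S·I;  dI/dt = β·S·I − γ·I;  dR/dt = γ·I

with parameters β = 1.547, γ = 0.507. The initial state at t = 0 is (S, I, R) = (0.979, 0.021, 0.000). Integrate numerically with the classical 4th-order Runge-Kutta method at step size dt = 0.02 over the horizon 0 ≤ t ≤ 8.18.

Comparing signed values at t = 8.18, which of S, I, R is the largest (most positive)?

t=0.000: state=(0.979, 0.021, 0.000)
step 1 (dt=0.02): k1=(-0.032, 0.021, 0.011), k2=(-0.032, 0.021, 0.011), k3=(-0.032, 0.021, 0.011), k4=(-0.032, 0.022, 0.011); state += dt/6·(k1+2k2+2k3+k4)
t=0.020: state=(0.978, 0.021, 0.000)
t=0.040: state=(0.978, 0.022, 0.000)
t=0.060: state=(0.977, 0.022, 0.001)
continuing one RK4 step at a time; state shown every 25 steps (Δt=0.5):
t=0.500: state=(0.959, 0.035, 0.007)
t=1.000: state=(0.926, 0.056, 0.018)
t=1.500: state=(0.877, 0.087, 0.036)
t=2.000: state=(0.808, 0.129, 0.063)
t=2.500: state=(0.717, 0.181, 0.102)
t=3.000: state=(0.610, 0.235, 0.155)
t=3.500: state=(0.499, 0.280, 0.221)
t=4.000: state=(0.397, 0.307, 0.296)
t=4.500: state=(0.312, 0.313, 0.375)
t=5.000: state=(0.246, 0.301, 0.453)
t=5.500: state=(0.196, 0.277, 0.526)
t=6.000: state=(0.160, 0.247, 0.593)
t=6.500: state=(0.134, 0.215, 0.651)
t=7.000: state=(0.115, 0.183, 0.702)
t=7.500: state=(0.101, 0.155, 0.744)
t=8.000: state=(0.091, 0.129, 0.780)
t=8.180: state=(0.087, 0.121, 0.792)
compare at T: S=0.087, I=0.121, R=0.792

largest component: R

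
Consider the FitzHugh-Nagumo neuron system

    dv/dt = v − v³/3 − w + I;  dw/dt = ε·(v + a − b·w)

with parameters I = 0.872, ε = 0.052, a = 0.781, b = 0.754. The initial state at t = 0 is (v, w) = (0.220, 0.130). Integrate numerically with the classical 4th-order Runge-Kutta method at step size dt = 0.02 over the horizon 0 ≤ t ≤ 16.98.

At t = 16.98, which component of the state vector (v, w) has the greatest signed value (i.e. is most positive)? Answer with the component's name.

largest component: w

t=0.000: state=(0.220, 0.130)
step 1 (dt=0.02): k1=(0.958, 0.047), k2=(0.967, 0.047), k3=(0.967, 0.047), k4=(0.976, 0.048); state += dt/6·(k1+2k2+2k3+k4)
t=0.020: state=(0.239, 0.131)
t=0.040: state=(0.259, 0.132)
t=0.060: state=(0.279, 0.133)
continuing one RK4 step at a time; state shown every 50 steps (Δt=1):
t=1.000: state=(1.452, 0.207)
t=2.000: state=(1.929, 0.329)
t=3.000: state=(1.926, 0.455)
t=4.000: state=(1.883, 0.575)
t=5.000: state=(1.837, 0.687)
t=6.000: state=(1.791, 0.793)
t=7.000: state=(1.745, 0.893)
t=8.000: state=(1.698, 0.986)
t=9.000: state=(1.650, 1.073)
t=10.000: state=(1.601, 1.155)
t=11.000: state=(1.551, 1.230)
t=12.000: state=(1.499, 1.301)
t=13.000: state=(1.445, 1.366)
t=14.000: state=(1.389, 1.425)
t=15.000: state=(1.330, 1.480)
t=16.000: state=(1.266, 1.529)
t=16.980: state=(1.197, 1.572)
compare at T: v=1.197, w=1.572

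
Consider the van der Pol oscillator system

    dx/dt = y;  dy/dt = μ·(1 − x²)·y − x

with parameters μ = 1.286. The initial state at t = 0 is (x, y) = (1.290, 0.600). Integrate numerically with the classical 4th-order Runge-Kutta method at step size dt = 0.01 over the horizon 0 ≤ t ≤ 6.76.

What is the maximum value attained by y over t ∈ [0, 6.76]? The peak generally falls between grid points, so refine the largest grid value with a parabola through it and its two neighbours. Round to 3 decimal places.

t=0.000: state=(1.290, 0.600)
step 1 (dt=0.01): k1=(0.600, -1.802), k2=(0.591, -1.804), k3=(0.591, -1.803), k4=(0.582, -1.804); state += dt/6·(k1+2k2+2k3+k4)
t=0.010: state=(1.296, 0.582)
t=0.020: state=(1.302, 0.564)
t=0.030: state=(1.307, 0.546)
continuing one RK4 step at a time; state shown every 25 steps (Δt=0.25):
t=0.250: state=(1.385, 0.167)
t=0.500: state=(1.381, -0.176)
t=0.750: state=(1.304, -0.433)
t=1.000: state=(1.168, -0.651)
t=1.250: state=(0.977, -0.883)
t=1.500: state=(0.721, -1.187)
t=1.750: state=(0.372, -1.636)
t=2.000: state=(-0.114, -2.273)
t=2.250: state=(-0.759, -2.810)
t=2.500: state=(-1.431, -2.330)
t=2.750: state=(-1.848, -0.999)
t=3.000: state=(-1.971, -0.097)
t=3.250: state=(-1.941, 0.283)
t=3.500: state=(-1.847, 0.446)
t=3.750: state=(-1.723, 0.543)
t=4.000: state=(-1.576, 0.631)
t=4.250: state=(-1.406, 0.736)
t=4.500: state=(-1.205, 0.880)
t=4.750: state=(-0.960, 1.096)
t=5.000: state=(-0.647, 1.438)
t=5.250: state=(-0.224, 1.982)
t=5.500: state=(0.360, 2.696)
t=5.750: state=(1.085, 2.921)
t=6.000: state=(1.699, 1.801)
t=6.250: state=(1.974, 0.496)
t=6.500: state=(2.007, -0.132)
t=6.750: state=(1.939, -0.374)
t=6.760: state=(1.935, -0.380)
largest grid value and its neighbours: y(5.670)=2.97968, y(5.680)=2.98081, y(5.690)=2.97963
parabola through these three points peaks at t≈5.680 with y≈2.98081

max y = 2.981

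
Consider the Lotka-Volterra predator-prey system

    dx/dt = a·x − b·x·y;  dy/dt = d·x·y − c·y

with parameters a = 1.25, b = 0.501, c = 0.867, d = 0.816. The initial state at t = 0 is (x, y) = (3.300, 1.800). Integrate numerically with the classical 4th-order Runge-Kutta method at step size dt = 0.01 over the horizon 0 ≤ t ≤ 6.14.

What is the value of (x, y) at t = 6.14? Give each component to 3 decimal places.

t=0.000: state=(3.300, 1.800)
step 1 (dt=0.01): k1=(1.149, 3.286), k2=(1.124, 3.325), k3=(1.123, 3.325), k4=(1.098, 3.364); state += dt/6·(k1+2k2+2k3+k4)
t=0.010: state=(3.311, 1.833)
t=0.020: state=(3.322, 1.867)
t=0.030: state=(3.332, 1.902)
continuing one RK4 step at a time; state shown every 20 steps (Δt=0.2):
t=0.200: state=(3.405, 2.625)
t=0.400: state=(3.177, 3.796)
t=0.600: state=(2.607, 5.137)
t=0.800: state=(1.887, 6.233)
t=1.000: state=(1.257, 6.758)
t=1.200: state=(0.819, 6.713)
t=1.400: state=(0.547, 6.298)
t=1.600: state=(0.384, 5.706)
t=1.800: state=(0.288, 5.065)
t=2.000: state=(0.229, 4.440)
t=2.200: state=(0.194, 3.864)
t=2.400: state=(0.174, 3.347)
t=2.600: state=(0.164, 2.893)
t=2.800: state=(0.160, 2.497)
t=3.000: state=(0.163, 2.156)
t=3.200: state=(0.171, 1.863)
t=3.400: state=(0.185, 1.612)
t=3.600: state=(0.204, 1.399)
t=3.800: state=(0.230, 1.219)
t=4.000: state=(0.264, 1.067)
t=4.200: state=(0.306, 0.939)
t=4.400: state=(0.360, 0.834)
t=4.600: state=(0.427, 0.747)
t=4.800: state=(0.510, 0.678)
t=5.000: state=(0.614, 0.625)
t=5.200: state=(0.742, 0.587)
t=5.400: state=(0.900, 0.564)
t=5.600: state=(1.092, 0.557)
t=5.800: state=(1.326, 0.570)
t=6.000: state=(1.605, 0.609)
t=6.140: state=(1.829, 0.656)

(x, y) = (1.829, 0.656)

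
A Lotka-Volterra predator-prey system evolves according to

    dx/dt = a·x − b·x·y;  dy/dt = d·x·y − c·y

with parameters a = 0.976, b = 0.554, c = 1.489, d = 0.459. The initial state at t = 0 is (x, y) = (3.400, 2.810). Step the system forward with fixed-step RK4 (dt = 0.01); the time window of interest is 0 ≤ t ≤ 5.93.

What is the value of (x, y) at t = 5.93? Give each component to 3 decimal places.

t=0.000: state=(3.400, 2.810)
step 1 (dt=0.01): k1=(-1.975, 0.201), k2=(-1.971, 0.189), k3=(-1.971, 0.189), k4=(-1.967, 0.176); state += dt/6·(k1+2k2+2k3+k4)
t=0.010: state=(3.380, 2.812)
t=0.020: state=(3.361, 2.814)
t=0.030: state=(3.341, 2.815)
continuing one RK4 step at a time; state shown every 20 steps (Δt=0.2):
t=0.200: state=(3.026, 2.801)
t=0.400: state=(2.709, 2.705)
t=0.600: state=(2.461, 2.544)
t=0.800: state=(2.281, 2.347)
t=1.000: state=(2.163, 2.136)
t=1.200: state=(2.099, 1.928)
t=1.400: state=(2.083, 1.734)
t=1.600: state=(2.111, 1.560)
t=1.800: state=(2.177, 1.410)
t=2.000: state=(2.280, 1.284)
t=2.200: state=(2.418, 1.182)
t=2.400: state=(2.590, 1.104)
t=2.600: state=(2.795, 1.050)
t=2.800: state=(3.030, 1.018)
t=3.000: state=(3.293, 1.010)
t=3.200: state=(3.576, 1.028)
t=3.400: state=(3.870, 1.074)
t=3.600: state=(4.160, 1.153)
t=3.800: state=(4.423, 1.269)
t=4.000: state=(4.632, 1.429)
t=4.200: state=(4.754, 1.633)
t=4.400: state=(4.758, 1.879)
t=4.600: state=(4.628, 2.148)
t=4.800: state=(4.369, 2.412)
t=5.000: state=(4.013, 2.633)
t=5.200: state=(3.612, 2.775)
t=5.400: state=(3.218, 2.818)
t=5.600: state=(2.869, 2.765)
t=5.800: state=(2.584, 2.635)
t=5.930: state=(2.436, 2.522)

(x, y) = (2.436, 2.522)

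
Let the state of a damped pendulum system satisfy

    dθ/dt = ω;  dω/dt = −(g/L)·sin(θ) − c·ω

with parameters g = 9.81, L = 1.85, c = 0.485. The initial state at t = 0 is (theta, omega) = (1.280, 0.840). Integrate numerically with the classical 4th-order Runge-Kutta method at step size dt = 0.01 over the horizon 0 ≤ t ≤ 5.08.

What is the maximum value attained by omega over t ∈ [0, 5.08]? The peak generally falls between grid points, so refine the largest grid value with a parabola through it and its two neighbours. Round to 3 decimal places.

max omega = 1.728

t=0.000: state=(1.280, 0.840)
step 1 (dt=0.01): k1=(0.840, -5.487), k2=(0.813, -5.481), k3=(0.813, -5.480), k4=(0.785, -5.473); state += dt/6·(k1+2k2+2k3+k4)
t=0.010: state=(1.288, 0.785)
t=0.020: state=(1.296, 0.731)
t=0.030: state=(1.303, 0.676)
continuing one RK4 step at a time; state shown every 20 steps (Δt=0.2):
t=0.200: state=(1.341, -0.219)
t=0.400: state=(1.200, -1.167)
t=0.600: state=(0.886, -1.934)
t=0.800: state=(0.448, -2.378)
t=1.000: state=(-0.034, -2.360)
t=1.200: state=(-0.465, -1.882)
t=1.400: state=(-0.768, -1.114)
t=1.600: state=(-0.905, -0.251)
t=1.800: state=(-0.871, 0.565)
t=2.000: state=(-0.689, 1.229)
t=2.200: state=(-0.397, 1.640)
t=2.400: state=(-0.055, 1.712)
t=2.600: state=(0.265, 1.441)
t=2.800: state=(0.504, 0.920)
t=3.000: state=(0.625, 0.284)
t=3.200: state=(0.619, -0.339)
t=3.400: state=(0.497, -0.849)
t=3.600: state=(0.292, -1.162)
t=3.800: state=(0.049, -1.225)
t=4.000: state=(-0.181, -1.040)
t=4.200: state=(-0.355, -0.670)
t=4.400: state=(-0.443, -0.208)
t=4.600: state=(-0.438, 0.249)
t=4.800: state=(-0.349, 0.619)
t=5.000: state=(-0.200, 0.838)
t=5.080: state=(-0.132, 0.875)
largest grid value and its neighbours: omega(2.330)=1.72773, omega(2.340)=1.72819, omega(2.350)=1.72774
parabola through these three points peaks at t≈2.340 with omega≈1.72819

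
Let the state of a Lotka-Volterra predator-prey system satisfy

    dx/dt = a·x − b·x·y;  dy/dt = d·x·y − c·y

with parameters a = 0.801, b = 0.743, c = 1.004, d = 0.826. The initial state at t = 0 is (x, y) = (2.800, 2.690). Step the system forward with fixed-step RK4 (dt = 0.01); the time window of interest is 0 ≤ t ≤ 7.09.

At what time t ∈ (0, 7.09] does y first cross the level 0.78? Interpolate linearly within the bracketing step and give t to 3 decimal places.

t=0.000: state=(2.800, 2.690)
step 1 (dt=0.01): k1=(-3.353, 3.521), k2=(-3.370, 3.506), k3=(-3.370, 3.506), k4=(-3.385, 3.491); state += dt/6·(k1+2k2+2k3+k4)
t=0.010: state=(2.766, 2.725)
t=0.020: state=(2.732, 2.760)
t=0.030: state=(2.698, 2.794)
continuing one RK4 step at a time; state shown every 25 steps (Δt=0.25):
t=0.250: state=(1.930, 3.410)
t=0.500: state=(1.214, 3.654)
t=0.750: state=(0.761, 3.471)
t=1.000: state=(0.506, 3.070)
t=1.250: state=(0.364, 2.609)
t=1.500: state=(0.286, 2.170)
t=1.750: state=(0.242, 1.782)
t=2.000: state=(0.219, 1.453)
t=2.250: state=(0.210, 1.182)
t=2.500: state=(0.210, 0.960)
t=2.750: state=(0.219, 0.781)
next step: t=2.760: state=(0.219, 0.774) — y has crossed 0.78
linear interpolation between t=2.750 (0.78070) and t=2.760 (0.77430) → t≈2.751

t = 2.751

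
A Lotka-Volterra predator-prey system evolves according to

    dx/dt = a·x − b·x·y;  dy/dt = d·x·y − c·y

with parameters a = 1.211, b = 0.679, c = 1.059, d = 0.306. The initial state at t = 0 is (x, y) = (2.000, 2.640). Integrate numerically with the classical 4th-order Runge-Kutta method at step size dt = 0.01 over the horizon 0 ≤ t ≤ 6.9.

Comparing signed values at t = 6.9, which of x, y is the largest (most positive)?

largest component: x

t=0.000: state=(2.000, 2.640)
step 1 (dt=0.01): k1=(-1.163, -1.180), k2=(-1.152, -1.182), k3=(-1.152, -1.182), k4=(-1.140, -1.184); state += dt/6·(k1+2k2+2k3+k4)
t=0.010: state=(1.988, 2.628)
t=0.020: state=(1.977, 2.616)
t=0.030: state=(1.966, 2.604)
continuing one RK4 step at a time; state shown every 25 steps (Δt=0.25):
t=0.250: state=(1.774, 2.339)
t=0.500: state=(1.656, 2.045)
t=0.750: state=(1.621, 1.778)
t=1.000: state=(1.655, 1.546)
t=1.250: state=(1.753, 1.351)
t=1.500: state=(1.913, 1.192)
t=1.750: state=(2.139, 1.068)
t=2.000: state=(2.435, 0.976)
t=2.250: state=(2.808, 0.915)
t=2.500: state=(3.264, 0.885)
t=2.750: state=(3.803, 0.889)
t=3.000: state=(4.412, 0.934)
t=3.250: state=(5.059, 1.030)
t=3.500: state=(5.677, 1.192)
t=3.750: state=(6.154, 1.440)
t=4.000: state=(6.343, 1.787)
t=4.250: state=(6.118, 2.215)
t=4.500: state=(5.475, 2.654)
t=4.750: state=(4.578, 2.994)
t=5.000: state=(3.668, 3.148)
t=5.250: state=(2.913, 3.104)
t=5.500: state=(2.363, 2.911)
t=5.750: state=(1.996, 2.636)
t=6.000: state=(1.772, 2.335)
t=6.250: state=(1.655, 2.041)
t=6.500: state=(1.621, 1.775)
t=6.750: state=(1.656, 1.543)
t=6.900: state=(1.708, 1.422)
compare at T: x=1.708, y=1.422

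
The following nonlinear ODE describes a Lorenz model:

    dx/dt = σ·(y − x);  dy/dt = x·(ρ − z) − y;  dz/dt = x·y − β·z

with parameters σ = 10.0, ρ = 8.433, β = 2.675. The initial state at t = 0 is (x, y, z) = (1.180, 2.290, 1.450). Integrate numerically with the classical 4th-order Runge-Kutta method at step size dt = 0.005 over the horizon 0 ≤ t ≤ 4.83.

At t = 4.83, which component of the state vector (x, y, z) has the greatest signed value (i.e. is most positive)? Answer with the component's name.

largest component: z

t=0.000: state=(1.180, 2.290, 1.450)
step 1 (dt=0.005): k1=(11.100, 5.950, -1.177), k2=(10.971, 6.132, -1.087), k3=(10.979, 6.129, -1.088), k4=(10.858, 6.309, -0.998); state += dt/6·(k1+2k2+2k3+k4)
t=0.005: state=(1.235, 2.321, 1.445)
t=0.010: state=(1.289, 2.353, 1.440)
t=0.015: state=(1.341, 2.387, 1.436)
continuing one RK4 step at a time; state shown every 40 steps (Δt=0.2):
t=0.200: state=(3.329, 4.628, 2.124)
t=0.400: state=(6.284, 7.596, 6.250)
t=0.600: state=(6.517, 5.318, 10.944)
t=0.800: state=(3.643, 2.514, 9.175)
t=1.000: state=(2.510, 2.412, 6.407)
t=1.200: state=(2.915, 3.374, 4.930)
t=1.400: state=(4.215, 5.002, 5.253)
t=1.600: state=(5.574, 5.962, 7.514)
t=1.800: state=(5.325, 4.757, 9.123)
t=2.000: state=(4.073, 3.563, 8.235)
t=2.200: state=(3.563, 3.556, 6.822)
t=2.400: state=(3.927, 4.259, 6.239)
t=2.600: state=(4.678, 5.029, 6.822)
t=2.800: state=(5.052, 5.032, 7.913)
t=3.000: state=(4.667, 4.370, 8.184)
t=3.200: state=(4.156, 3.991, 7.579)
t=3.400: state=(4.073, 4.147, 6.985)
t=3.600: state=(4.367, 4.556, 6.943)
t=3.800: state=(4.686, 4.783, 7.393)
t=4.000: state=(4.693, 4.609, 7.778)
t=4.200: state=(4.448, 4.320, 7.699)
t=4.400: state=(4.276, 4.246, 7.369)
t=4.600: state=(4.326, 4.396, 7.181)
t=4.800: state=(4.494, 4.574, 7.285)
t=4.830: state=(4.517, 4.590, 7.318)
compare at T: x=4.517, y=4.590, z=7.318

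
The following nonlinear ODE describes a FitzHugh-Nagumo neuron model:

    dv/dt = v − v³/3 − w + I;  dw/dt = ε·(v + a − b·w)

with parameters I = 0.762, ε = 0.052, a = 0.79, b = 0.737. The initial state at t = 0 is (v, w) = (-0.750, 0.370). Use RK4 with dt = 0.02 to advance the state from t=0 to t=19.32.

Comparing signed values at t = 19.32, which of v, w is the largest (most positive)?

largest component: v

t=0.000: state=(-0.750, 0.370)
step 1 (dt=0.02): k1=(-0.217, -0.012), k2=(-0.218, -0.012), k3=(-0.218, -0.012), k4=(-0.219, -0.012); state += dt/6·(k1+2k2+2k3+k4)
t=0.020: state=(-0.754, 0.370)
t=0.040: state=(-0.759, 0.370)
t=0.060: state=(-0.763, 0.369)
continuing one RK4 step at a time; state shown every 50 steps (Δt=1):
t=1.000: state=(-0.996, 0.352)
t=2.000: state=(-1.220, 0.322)
t=3.000: state=(-1.336, 0.285)
t=4.000: state=(-1.364, 0.245)
t=5.000: state=(-1.350, 0.207)
t=6.000: state=(-1.319, 0.171)
t=7.000: state=(-1.279, 0.139)
t=8.000: state=(-1.236, 0.110)
t=9.000: state=(-1.188, 0.084)
t=10.000: state=(-1.137, 0.062)
t=11.000: state=(-1.081, 0.043)
t=12.000: state=(-1.019, 0.028)
t=13.000: state=(-0.945, 0.017)
t=14.000: state=(-0.854, 0.011)
t=15.000: state=(-0.728, 0.010)
t=16.000: state=(-0.529, 0.018)
t=17.000: state=(-0.130, 0.039)
t=18.000: state=(0.820, 0.093)
t=19.000: state=(1.806, 0.201)
t=19.320: state=(1.891, 0.242)
compare at T: v=1.891, w=0.242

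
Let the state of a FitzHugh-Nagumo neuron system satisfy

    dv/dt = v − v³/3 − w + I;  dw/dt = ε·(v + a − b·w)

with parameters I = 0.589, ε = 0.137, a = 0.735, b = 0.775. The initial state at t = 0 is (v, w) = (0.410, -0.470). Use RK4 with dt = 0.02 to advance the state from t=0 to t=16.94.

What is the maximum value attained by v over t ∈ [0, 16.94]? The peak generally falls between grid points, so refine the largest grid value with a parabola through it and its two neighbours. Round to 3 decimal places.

max v = 1.947

t=0.000: state=(0.410, -0.470)
step 1 (dt=0.02): k1=(1.446, 0.207), k2=(1.456, 0.209), k3=(1.456, 0.209), k4=(1.466, 0.210); state += dt/6·(k1+2k2+2k3+k4)
t=0.020: state=(0.439, -0.466)
t=0.040: state=(0.469, -0.462)
t=0.060: state=(0.499, -0.457)
continuing one RK4 step at a time; state shown every 50 steps (Δt=1):
t=1.000: state=(1.776, -0.174)
t=2.000: state=(1.933, 0.188)
t=3.000: state=(1.826, 0.509)
t=4.000: state=(1.699, 0.782)
t=5.000: state=(1.566, 1.011)
t=6.000: state=(1.424, 1.199)
t=7.000: state=(1.266, 1.349)
t=8.000: state=(1.078, 1.461)
t=9.000: state=(0.826, 1.534)
t=10.000: state=(0.407, 1.557)
t=11.000: state=(-0.532, 1.496)
t=12.000: state=(-1.780, 1.279)
t=13.000: state=(-1.928, 0.998)
t=14.000: state=(-1.846, 0.748)
t=15.000: state=(-1.752, 0.534)
t=16.000: state=(-1.657, 0.354)
t=16.940: state=(-1.569, 0.213)
largest grid value and its neighbours: v(1.660)=1.94684, v(1.680)=1.94694, v(1.700)=1.94689
parabola through these three points peaks at t≈1.683 with v≈1.94694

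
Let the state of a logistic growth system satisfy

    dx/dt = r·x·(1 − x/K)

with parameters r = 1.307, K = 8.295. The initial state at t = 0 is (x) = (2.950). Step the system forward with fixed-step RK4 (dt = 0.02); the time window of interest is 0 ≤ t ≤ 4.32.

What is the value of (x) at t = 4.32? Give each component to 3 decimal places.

t=0.000: state=(2.950)
step 1 (dt=0.02): k1=(2.484), k2=(2.494), k3=(2.494), k4=(2.503); state += dt/6·(k1+2k2+2k3+k4)
t=0.020: state=(3.000)
t=0.040: state=(3.050)
t=0.060: state=(3.101)
continuing one RK4 step at a time; state shown every 10 steps (Δt=0.2):
t=0.200: state=(3.463)
t=0.400: state=(3.999)
t=0.600: state=(4.540)
t=0.800: state=(5.068)
t=1.000: state=(5.566)
t=1.200: state=(6.022)
t=1.400: state=(6.427)
t=1.600: state=(6.778)
t=1.800: state=(7.076)
t=2.000: state=(7.323)
t=2.200: state=(7.526)
t=2.400: state=(7.690)
t=2.600: state=(7.821)
t=2.800: state=(7.925)
t=3.000: state=(8.007)
t=3.200: state=(8.072)
t=3.400: state=(8.122)
t=3.600: state=(8.161)
t=3.800: state=(8.192)
t=4.000: state=(8.215)
t=4.200: state=(8.233)
t=4.320: state=(8.242)

(x) = (8.242)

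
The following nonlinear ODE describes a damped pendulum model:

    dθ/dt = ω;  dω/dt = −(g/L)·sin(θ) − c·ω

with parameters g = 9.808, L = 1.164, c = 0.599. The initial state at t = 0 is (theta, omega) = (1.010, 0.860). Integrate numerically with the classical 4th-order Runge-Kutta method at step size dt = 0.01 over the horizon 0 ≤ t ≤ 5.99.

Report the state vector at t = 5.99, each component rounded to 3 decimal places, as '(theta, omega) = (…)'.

(theta, omega) = (-0.123, 0.408)

t=0.000: state=(1.010, 0.860)
step 1 (dt=0.01): k1=(0.860, -7.651), k2=(0.822, -7.647), k3=(0.822, -7.646), k4=(0.784, -7.641); state += dt/6·(k1+2k2+2k3+k4)
t=0.010: state=(1.018, 0.784)
t=0.020: state=(1.026, 0.707)
t=0.030: state=(1.032, 0.631)
continuing one RK4 step at a time; state shown every 20 steps (Δt=0.2):
t=0.200: state=(1.032, -0.611)
t=0.400: state=(0.784, -1.808)
t=0.600: state=(0.346, -2.455)
t=0.800: state=(-0.146, -2.324)
t=1.000: state=(-0.537, -1.507)
t=1.200: state=(-0.727, -0.373)
t=1.400: state=(-0.689, 0.724)
t=1.600: state=(-0.458, 1.517)
t=1.800: state=(-0.117, 1.796)
t=2.000: state=(0.221, 1.498)
t=2.200: state=(0.454, 0.782)
t=2.400: state=(0.525, -0.073)
t=2.600: state=(0.432, -0.812)
t=2.800: state=(0.221, -1.237)
t=3.000: state=(-0.034, -1.241)
t=3.200: state=(-0.250, -0.864)
t=3.400: state=(-0.365, -0.269)
t=3.600: state=(-0.357, 0.337)
t=3.800: state=(-0.241, 0.776)
t=4.000: state=(-0.065, 0.932)
t=4.200: state=(0.111, 0.784)
t=4.400: state=(0.233, 0.412)
t=4.600: state=(0.270, -0.042)
t=4.800: state=(0.221, -0.432)
t=5.000: state=(0.109, -0.648)
t=5.200: state=(-0.023, -0.640)
t=5.400: state=(-0.134, -0.436)
t=5.600: state=(-0.191, -0.121)
t=5.800: state=(-0.182, 0.195)
t=5.990: state=(-0.123, 0.408)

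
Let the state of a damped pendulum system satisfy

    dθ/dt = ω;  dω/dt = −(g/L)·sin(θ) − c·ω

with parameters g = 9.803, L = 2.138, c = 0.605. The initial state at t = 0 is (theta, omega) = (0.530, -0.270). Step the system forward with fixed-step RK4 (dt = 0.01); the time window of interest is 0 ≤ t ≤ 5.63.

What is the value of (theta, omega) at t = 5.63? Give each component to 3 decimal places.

(theta, omega) = (0.080, 0.090)

t=0.000: state=(0.530, -0.270)
step 1 (dt=0.01): k1=(-0.270, -2.155), k2=(-0.281, -2.143), k3=(-0.281, -2.143), k4=(-0.291, -2.131); state += dt/6·(k1+2k2+2k3+k4)
t=0.010: state=(0.527, -0.291)
t=0.020: state=(0.524, -0.313)
t=0.030: state=(0.521, -0.334)
continuing one RK4 step at a time; state shown every 20 steps (Δt=0.2):
t=0.200: state=(0.437, -0.644)
t=0.400: state=(0.282, -0.876)
t=0.600: state=(0.097, -0.938)
t=0.800: state=(-0.082, -0.835)
t=1.000: state=(-0.228, -0.602)
t=1.200: state=(-0.318, -0.295)
t=1.400: state=(-0.345, 0.024)
t=1.600: state=(-0.311, 0.303)
t=1.800: state=(-0.229, 0.501)
t=2.000: state=(-0.118, 0.593)
t=2.200: state=(0.001, 0.575)
t=2.400: state=(0.106, 0.461)
t=2.600: state=(0.181, 0.282)
t=2.800: state=(0.217, 0.076)
t=3.000: state=(0.212, -0.119)
t=3.200: state=(0.172, -0.272)
t=3.400: state=(0.107, -0.362)
t=3.600: state=(0.032, -0.380)
t=3.800: state=(-0.040, -0.332)
t=4.000: state=(-0.098, -0.233)
t=4.200: state=(-0.132, -0.105)
t=4.400: state=(-0.139, 0.025)
t=4.600: state=(-0.123, 0.137)
t=4.800: state=(-0.087, 0.212)
t=5.000: state=(-0.041, 0.244)
t=5.200: state=(0.007, 0.230)
t=5.400: state=(0.049, 0.178)
t=5.600: state=(0.077, 0.103)
t=5.630: state=(0.080, 0.090)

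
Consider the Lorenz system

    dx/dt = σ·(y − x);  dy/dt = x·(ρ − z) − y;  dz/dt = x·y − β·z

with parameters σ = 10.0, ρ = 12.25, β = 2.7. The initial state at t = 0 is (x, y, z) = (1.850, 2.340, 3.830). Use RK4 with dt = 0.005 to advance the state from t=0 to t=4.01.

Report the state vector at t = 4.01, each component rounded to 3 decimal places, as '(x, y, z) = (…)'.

(x, y, z) = (5.442, 5.952, 10.205)

t=0.000: state=(1.850, 2.340, 3.830)
step 1 (dt=0.005): k1=(4.900, 13.237, -6.012), k2=(5.108, 13.335, -5.881), k3=(5.106, 13.339, -5.880), k4=(5.312, 13.440, -5.748); state += dt/6·(k1+2k2+2k3+k4)
t=0.005: state=(1.876, 2.407, 3.801)
t=0.010: state=(1.903, 2.474, 3.773)
t=0.015: state=(1.933, 2.543, 3.746)
continuing one RK4 step at a time; state shown every 40 steps (Δt=0.2):
t=0.200: state=(4.336, 6.353, 4.311)
t=0.400: state=(8.816, 10.154, 12.388)
t=0.600: state=(6.187, 3.357, 15.835)
t=0.800: state=(2.544, 1.862, 10.526)
t=1.000: state=(2.571, 3.128, 7.021)
t=1.200: state=(4.664, 6.199, 6.719)
t=1.400: state=(7.730, 8.596, 11.920)
t=1.600: state=(6.310, 4.532, 14.603)
t=1.800: state=(3.655, 3.056, 10.982)
t=2.000: state=(3.730, 4.300, 8.349)
t=2.200: state=(5.607, 6.773, 8.964)
t=2.400: state=(7.123, 7.088, 12.768)
t=2.600: state=(5.546, 4.458, 13.078)
t=2.800: state=(4.189, 4.013, 10.509)
t=3.000: state=(4.709, 5.327, 9.244)
t=3.200: state=(6.154, 6.776, 10.695)
t=3.400: state=(6.374, 5.926, 12.741)
t=3.600: state=(5.112, 4.555, 11.909)
t=3.800: state=(4.667, 4.788, 10.291)
t=4.000: state=(5.391, 5.900, 10.159)
t=4.010: state=(5.442, 5.952, 10.205)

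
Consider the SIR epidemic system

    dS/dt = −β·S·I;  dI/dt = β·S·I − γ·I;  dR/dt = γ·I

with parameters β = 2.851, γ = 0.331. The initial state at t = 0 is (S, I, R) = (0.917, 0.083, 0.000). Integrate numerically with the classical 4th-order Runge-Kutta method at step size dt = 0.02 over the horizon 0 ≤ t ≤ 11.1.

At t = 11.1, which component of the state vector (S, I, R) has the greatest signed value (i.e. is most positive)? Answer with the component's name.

largest component: R

t=0.000: state=(0.917, 0.083, 0.000)
step 1 (dt=0.02): k1=(-0.217, 0.190, 0.027), k2=(-0.221, 0.193, 0.028), k3=(-0.222, 0.193, 0.028), k4=(-0.226, 0.197, 0.029); state += dt/6·(k1+2k2+2k3+k4)
t=0.020: state=(0.913, 0.087, 0.001)
t=0.040: state=(0.908, 0.091, 0.001)
t=0.060: state=(0.903, 0.095, 0.002)
continuing one RK4 step at a time; state shown every 25 steps (Δt=0.5):
t=0.500: state=(0.742, 0.233, 0.025)
t=1.000: state=(0.452, 0.466, 0.082)
t=1.500: state=(0.204, 0.621, 0.174)
t=2.000: state=(0.082, 0.638, 0.280)
t=2.500: state=(0.034, 0.584, 0.382)
t=3.000: state=(0.016, 0.512, 0.472)
t=3.500: state=(0.008, 0.441, 0.551)
t=4.000: state=(0.004, 0.377, 0.619)
t=4.500: state=(0.003, 0.321, 0.676)
t=5.000: state=(0.002, 0.273, 0.725)
t=5.500: state=(0.001, 0.232, 0.767)
t=6.000: state=(0.001, 0.197, 0.802)
t=6.500: state=(0.001, 0.167, 0.832)
t=7.000: state=(0.001, 0.142, 0.858)
t=7.500: state=(0.000, 0.120, 0.879)
t=8.000: state=(0.000, 0.102, 0.898)
t=8.500: state=(0.000, 0.086, 0.913)
t=9.000: state=(0.000, 0.073, 0.927)
t=9.500: state=(0.000, 0.062, 0.938)
t=10.000: state=(0.000, 0.053, 0.947)
t=10.500: state=(0.000, 0.045, 0.955)
t=11.000: state=(0.000, 0.038, 0.962)
t=11.100: state=(0.000, 0.037, 0.963)
compare at T: S=0.000, I=0.037, R=0.963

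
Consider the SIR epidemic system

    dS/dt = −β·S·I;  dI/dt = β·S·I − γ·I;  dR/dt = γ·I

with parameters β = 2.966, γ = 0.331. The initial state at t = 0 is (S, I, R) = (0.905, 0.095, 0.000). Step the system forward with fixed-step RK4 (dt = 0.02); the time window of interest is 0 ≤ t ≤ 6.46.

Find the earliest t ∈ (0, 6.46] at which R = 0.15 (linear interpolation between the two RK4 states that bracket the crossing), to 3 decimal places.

t=0.000: state=(0.905, 0.095, 0.000)
step 1 (dt=0.02): k1=(-0.255, 0.224, 0.031), k2=(-0.260, 0.228, 0.032), k3=(-0.260, 0.228, 0.032), k4=(-0.266, 0.233, 0.033); state += dt/6·(k1+2k2+2k3+k4)
t=0.020: state=(0.900, 0.100, 0.001)
t=0.040: state=(0.894, 0.104, 0.001)
t=0.060: state=(0.889, 0.109, 0.002)
continuing one RK4 step at a time; state shown every 25 steps (Δt=0.5):
t=0.500: state=(0.701, 0.270, 0.028)
t=1.000: state=(0.391, 0.516, 0.094)
t=1.280: state=(0.244, 0.610, 0.146)
next step: t=1.300: state=(0.235, 0.614, 0.150) — R has crossed 0.15
linear interpolation between t=1.280 (0.14635) and t=1.300 (0.15040) → t≈1.298

t = 1.298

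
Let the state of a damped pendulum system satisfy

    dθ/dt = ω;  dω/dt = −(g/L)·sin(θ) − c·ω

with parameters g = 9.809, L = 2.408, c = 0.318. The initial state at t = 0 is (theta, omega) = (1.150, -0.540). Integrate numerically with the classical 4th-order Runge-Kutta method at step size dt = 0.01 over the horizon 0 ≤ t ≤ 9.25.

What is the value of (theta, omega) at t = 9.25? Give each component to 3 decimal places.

t=0.000: state=(1.150, -0.540)
step 1 (dt=0.01): k1=(-0.540, -3.546), k2=(-0.558, -3.536), k3=(-0.558, -3.536), k4=(-0.575, -3.526); state += dt/6·(k1+2k2+2k3+k4)
t=0.010: state=(1.144, -0.575)
t=0.020: state=(1.138, -0.611)
t=0.030: state=(1.132, -0.645)
continuing one RK4 step at a time; state shown every 50 steps (Δt=0.5):
t=0.500: state=(0.501, -1.878)
t=1.000: state=(-0.448, -1.604)
t=1.500: state=(-0.895, -0.108)
t=2.000: state=(-0.583, 1.242)
t=2.500: state=(0.152, 1.450)
t=3.000: state=(0.652, 0.422)
t=3.500: state=(0.548, -0.778)
t=4.000: state=(0.008, -1.192)
t=4.500: state=(-0.459, -0.538)
t=5.000: state=(-0.473, 0.457)
t=5.500: state=(-0.090, 0.937)
t=6.000: state=(0.314, 0.550)
t=6.500: state=(0.391, -0.242)
t=7.000: state=(0.127, -0.717)
t=7.500: state=(-0.208, -0.511)
t=8.000: state=(-0.315, 0.100)
t=8.500: state=(-0.138, 0.537)
t=9.000: state=(0.131, 0.450)
t=9.250: state=(0.219, 0.240)

(theta, omega) = (0.219, 0.240)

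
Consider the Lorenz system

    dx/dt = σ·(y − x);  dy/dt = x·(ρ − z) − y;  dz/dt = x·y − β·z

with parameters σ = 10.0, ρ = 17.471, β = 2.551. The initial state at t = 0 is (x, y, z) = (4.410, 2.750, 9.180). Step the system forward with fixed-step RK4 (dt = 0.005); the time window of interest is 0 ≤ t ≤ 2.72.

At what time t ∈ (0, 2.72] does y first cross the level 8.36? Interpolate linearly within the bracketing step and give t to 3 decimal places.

t = 0.167

t=0.000: state=(4.410, 2.750, 9.180)
step 1 (dt=0.005): k1=(-16.600, 33.813, -11.291), k2=(-15.340, 33.508, -10.964), k3=(-15.379, 33.531, -10.960), k4=(-14.154, 33.246, -10.636); state += dt/6·(k1+2k2+2k3+k4)
t=0.005: state=(4.333, 2.918, 9.125)
t=0.010: state=(4.268, 3.083, 9.074)
t=0.015: state=(4.214, 3.245, 9.025)
continuing one RK4 step at a time; state shown every 20 steps (Δt=0.1):
t=0.100: state=(4.539, 5.959, 8.767)
t=0.165: state=(5.822, 8.280, 9.639)
next step: t=0.170: state=(5.946, 8.466, 9.761) — y has crossed 8.36
linear interpolation between t=0.165 (8.27952) and t=0.170 (8.46628) → t≈0.167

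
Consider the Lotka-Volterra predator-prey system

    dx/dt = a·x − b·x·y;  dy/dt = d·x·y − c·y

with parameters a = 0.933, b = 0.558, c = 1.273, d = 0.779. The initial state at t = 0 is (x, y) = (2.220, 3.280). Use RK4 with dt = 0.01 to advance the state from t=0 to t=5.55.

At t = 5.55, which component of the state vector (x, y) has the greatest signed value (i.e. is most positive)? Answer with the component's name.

largest component: x

t=0.000: state=(2.220, 3.280)
step 1 (dt=0.01): k1=(-1.992, 1.497), k2=(-1.992, 1.475), k3=(-1.992, 1.475), k4=(-1.992, 1.453); state += dt/6·(k1+2k2+2k3+k4)
t=0.010: state=(2.200, 3.295)
t=0.020: state=(2.180, 3.309)
t=0.030: state=(2.160, 3.323)
continuing one RK4 step at a time; state shown every 20 steps (Δt=0.2):
t=0.200: state=(1.831, 3.485)
t=0.400: state=(1.492, 3.497)
t=0.600: state=(1.226, 3.347)
t=0.800: state=(1.031, 3.090)
t=1.000: state=(0.895, 2.782)
t=1.200: state=(0.805, 2.460)
t=1.400: state=(0.750, 2.152)
t=1.600: state=(0.722, 1.871)
t=1.800: state=(0.717, 1.622)
t=2.000: state=(0.730, 1.407)
t=2.200: state=(0.760, 1.225)
t=2.400: state=(0.805, 1.072)
t=2.600: state=(0.867, 0.947)
t=2.800: state=(0.946, 0.845)
t=3.000: state=(1.042, 0.765)
t=3.200: state=(1.158, 0.703)
t=3.400: state=(1.293, 0.660)
t=3.600: state=(1.450, 0.633)
t=3.800: state=(1.630, 0.624)
t=4.000: state=(1.831, 0.633)
t=4.200: state=(2.053, 0.664)
t=4.400: state=(2.291, 0.722)
t=4.600: state=(2.535, 0.815)
t=4.800: state=(2.769, 0.956)
t=5.000: state=(2.968, 1.159)
t=5.200: state=(3.096, 1.442)
t=5.400: state=(3.113, 1.817)
t=5.550: state=(3.034, 2.151)
compare at T: x=3.034, y=2.151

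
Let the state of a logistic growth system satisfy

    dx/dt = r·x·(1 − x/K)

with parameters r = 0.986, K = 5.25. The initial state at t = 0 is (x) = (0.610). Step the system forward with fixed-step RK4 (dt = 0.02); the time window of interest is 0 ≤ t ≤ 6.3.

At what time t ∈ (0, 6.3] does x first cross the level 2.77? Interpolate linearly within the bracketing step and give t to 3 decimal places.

t=0.000: state=(0.610)
step 1 (dt=0.02): k1=(0.532), k2=(0.536), k3=(0.536), k4=(0.540); state += dt/6·(k1+2k2+2k3+k4)
t=0.020: state=(0.621)
t=0.040: state=(0.632)
t=0.060: state=(0.643)
continuing one RK4 step at a time; state shown every 25 steps (Δt=0.5):
t=0.500: state=(0.930)
t=1.000: state=(1.368)
t=1.500: state=(1.921)
t=2.000: state=(2.550)
t=2.160: state=(2.757)
next step: t=2.180: state=(2.783) — x has crossed 2.77
linear interpolation between t=2.160 (2.75712) and t=2.180 (2.78293) → t≈2.170

t = 2.170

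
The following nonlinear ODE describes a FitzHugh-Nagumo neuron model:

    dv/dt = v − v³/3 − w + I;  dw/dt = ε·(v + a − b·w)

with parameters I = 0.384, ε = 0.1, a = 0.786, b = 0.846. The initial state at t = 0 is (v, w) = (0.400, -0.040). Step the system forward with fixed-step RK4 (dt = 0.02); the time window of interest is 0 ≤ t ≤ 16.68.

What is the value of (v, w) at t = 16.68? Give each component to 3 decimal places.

t=0.000: state=(0.400, -0.040)
step 1 (dt=0.02): k1=(0.803, 0.122), k2=(0.808, 0.123), k3=(0.808, 0.123), k4=(0.814, 0.123); state += dt/6·(k1+2k2+2k3+k4)
t=0.020: state=(0.416, -0.038)
t=0.040: state=(0.433, -0.035)
t=0.060: state=(0.449, -0.033)
continuing one RK4 step at a time; state shown every 50 steps (Δt=1):
t=1.000: state=(1.332, 0.122)
t=2.000: state=(1.719, 0.340)
t=3.000: state=(1.688, 0.552)
t=4.000: state=(1.590, 0.740)
t=5.000: state=(1.478, 0.903)
t=6.000: state=(1.355, 1.041)
t=7.000: state=(1.214, 1.155)
t=8.000: state=(1.042, 1.245)
t=9.000: state=(0.805, 1.308)
t=10.000: state=(0.397, 1.337)
t=11.000: state=(-0.549, 1.303)
t=12.000: state=(-1.814, 1.151)
t=13.000: state=(-1.975, 0.947)
t=14.000: state=(-1.920, 0.758)
t=15.000: state=(-1.855, 0.591)
t=16.000: state=(-1.791, 0.444)
t=16.680: state=(-1.748, 0.354)

(v, w) = (-1.748, 0.354)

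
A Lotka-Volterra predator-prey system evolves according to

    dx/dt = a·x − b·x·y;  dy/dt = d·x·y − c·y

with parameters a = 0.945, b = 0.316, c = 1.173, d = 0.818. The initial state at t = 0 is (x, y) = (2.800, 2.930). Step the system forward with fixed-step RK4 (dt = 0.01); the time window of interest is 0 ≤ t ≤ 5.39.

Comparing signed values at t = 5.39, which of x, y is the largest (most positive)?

t=0.000: state=(2.800, 2.930)
step 1 (dt=0.01): k1=(0.054, 3.274), k2=(0.039, 3.293), k3=(0.039, 3.293), k4=(0.024, 3.312); state += dt/6·(k1+2k2+2k3+k4)
t=0.010: state=(2.800, 2.963)
t=0.020: state=(2.800, 2.996)
t=0.030: state=(2.800, 3.030)
continuing one RK4 step at a time; state shown every 20 steps (Δt=0.2):
t=0.200: state=(2.749, 3.655)
t=0.400: state=(2.569, 4.474)
t=0.600: state=(2.280, 5.267)
t=0.800: state=(1.934, 5.882)
t=1.000: state=(1.592, 6.205)
t=1.200: state=(1.297, 6.211)
t=1.400: state=(1.066, 5.954)
t=1.600: state=(0.895, 5.524)
t=1.800: state=(0.775, 5.005)
t=2.000: state=(0.694, 4.462)
t=2.200: state=(0.643, 3.935)
t=2.400: state=(0.615, 3.449)
t=2.600: state=(0.606, 3.014)
t=2.800: state=(0.613, 2.633)
t=3.000: state=(0.634, 2.306)
t=3.200: state=(0.668, 2.028)
t=3.400: state=(0.715, 1.796)
t=3.600: state=(0.776, 1.604)
t=3.800: state=(0.851, 1.449)
t=4.000: state=(0.942, 1.327)
t=4.200: state=(1.050, 1.235)
t=4.400: state=(1.176, 1.171)
t=4.600: state=(1.320, 1.136)
t=4.800: state=(1.485, 1.130)
t=5.000: state=(1.670, 1.156)
t=5.200: state=(1.871, 1.221)
t=5.390: state=(2.075, 1.328)
compare at T: x=2.075, y=1.328

largest component: x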